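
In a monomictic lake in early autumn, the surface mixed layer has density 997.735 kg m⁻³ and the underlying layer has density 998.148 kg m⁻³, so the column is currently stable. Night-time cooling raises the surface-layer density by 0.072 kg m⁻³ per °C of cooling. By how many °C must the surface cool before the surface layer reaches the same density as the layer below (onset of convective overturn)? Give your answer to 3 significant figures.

5.74 °C

Density deficit of the surface layer: 998.148 − 997.735 = 0.413 kg m⁻³.
Required change = 0.413 / 0.072 = 5.74 °C.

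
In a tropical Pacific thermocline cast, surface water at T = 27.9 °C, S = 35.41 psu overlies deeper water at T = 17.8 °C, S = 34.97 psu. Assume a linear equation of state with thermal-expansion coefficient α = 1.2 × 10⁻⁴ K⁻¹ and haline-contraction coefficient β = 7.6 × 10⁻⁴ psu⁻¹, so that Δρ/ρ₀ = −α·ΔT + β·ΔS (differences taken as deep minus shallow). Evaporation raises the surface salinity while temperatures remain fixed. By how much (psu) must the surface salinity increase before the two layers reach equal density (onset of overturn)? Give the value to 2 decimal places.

Neutral buoyancy requires −α(T_deep − T_surf) + β(S_deep − S_surf′) = 0.
S_surf′ = S_deep − (α/β)·ΔT = 34.97 − (1.2 × 10⁻⁴/7.6 × 10⁻⁴)·(-10.1) = 36.5647 psu.
Increase required: 36.5647 − 35.41 = 1.1547 psu.

1.15 psu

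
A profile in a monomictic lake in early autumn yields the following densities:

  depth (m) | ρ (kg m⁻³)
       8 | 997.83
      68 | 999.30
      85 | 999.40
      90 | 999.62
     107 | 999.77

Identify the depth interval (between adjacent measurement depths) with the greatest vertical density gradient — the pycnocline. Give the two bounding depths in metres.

Compute the density gradient over each adjacent pair:
  8–68 m: Δρ/Δz = 1.47/60 = 0.025 kg m⁻⁴
  68–85 m: Δρ/Δz = 0.10/17 = 5.9 × 10⁻³ kg m⁻⁴
  85–90 m: Δρ/Δz = 0.22/5 = 0.044 kg m⁻⁴
  90–107 m: Δρ/Δz = 0.15/17 = 8.8 × 10⁻³ kg m⁻⁴
The largest gradient is in the 85–90 m interval — the pycnocline.

85–90 m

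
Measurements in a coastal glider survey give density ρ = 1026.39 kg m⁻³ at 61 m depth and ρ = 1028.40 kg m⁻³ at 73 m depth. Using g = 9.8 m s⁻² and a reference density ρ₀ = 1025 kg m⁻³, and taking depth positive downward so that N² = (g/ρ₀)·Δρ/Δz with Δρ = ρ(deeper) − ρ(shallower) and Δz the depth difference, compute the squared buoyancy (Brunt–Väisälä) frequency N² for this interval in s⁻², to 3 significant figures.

1.60 × 10⁻³ s⁻²

Δρ = 1028.40 − 1026.39 = 2.01 kg m⁻³ over Δz = 73 − 61 = 12 m.
N² = (9.8/1025) × (2.01/12) = 1.6015 × 10⁻³ s⁻² ≈ 1.60 × 10⁻³ s⁻².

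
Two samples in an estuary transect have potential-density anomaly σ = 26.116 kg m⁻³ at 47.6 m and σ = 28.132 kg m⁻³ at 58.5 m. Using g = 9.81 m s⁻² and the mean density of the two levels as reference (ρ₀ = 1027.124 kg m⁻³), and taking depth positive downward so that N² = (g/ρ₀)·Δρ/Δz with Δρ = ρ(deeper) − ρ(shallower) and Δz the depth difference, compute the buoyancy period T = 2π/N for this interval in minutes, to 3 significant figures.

2.49 min

Δρ = 1028.132 − 1026.116 = 2.016 kg m⁻³ over Δz = 58.5 − 47.6 = 10.9 m.
N² = (9.81/1027.124) × (2.016/10.9) = 1.7665 × 10⁻³ s⁻².
N = √(1.7665 × 10⁻³) = 0.042030 rad s⁻¹, so T = 2π/N = 149.49 s = 2.4915 min ≈ 2.49 min.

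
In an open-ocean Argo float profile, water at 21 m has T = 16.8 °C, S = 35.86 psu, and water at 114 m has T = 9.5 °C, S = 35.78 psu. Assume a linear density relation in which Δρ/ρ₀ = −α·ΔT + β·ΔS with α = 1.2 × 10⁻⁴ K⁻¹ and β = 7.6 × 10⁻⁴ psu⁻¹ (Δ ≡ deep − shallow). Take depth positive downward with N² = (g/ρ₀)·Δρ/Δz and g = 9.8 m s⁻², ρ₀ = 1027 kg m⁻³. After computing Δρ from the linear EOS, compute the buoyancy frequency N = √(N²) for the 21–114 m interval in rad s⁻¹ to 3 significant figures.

9.27 × 10⁻³ rad s⁻¹

ΔT = -7.3 K, ΔS = -0.08 psu (deep − shallow).
Δρ/ρ₀ = −αΔT + βΔS = 8.76 × 10⁻⁴ − 6.08 × 10⁻⁵ = 8.152 × 10⁻⁴, so Δρ ≈ 0.8372 kg m⁻³.
N² = (g/ρ₀)·Δρ/Δz = g·(Δρ/ρ₀)/Δz = 9.8 × 8.152 × 10⁻⁴ / 93 = 8.5903 × 10⁻⁵ s⁻².
N = √(8.5903 × 10⁻⁵) = 9.2684 × 10⁻³ rad s⁻¹ ≈ 9.27 × 10⁻³ rad s⁻¹.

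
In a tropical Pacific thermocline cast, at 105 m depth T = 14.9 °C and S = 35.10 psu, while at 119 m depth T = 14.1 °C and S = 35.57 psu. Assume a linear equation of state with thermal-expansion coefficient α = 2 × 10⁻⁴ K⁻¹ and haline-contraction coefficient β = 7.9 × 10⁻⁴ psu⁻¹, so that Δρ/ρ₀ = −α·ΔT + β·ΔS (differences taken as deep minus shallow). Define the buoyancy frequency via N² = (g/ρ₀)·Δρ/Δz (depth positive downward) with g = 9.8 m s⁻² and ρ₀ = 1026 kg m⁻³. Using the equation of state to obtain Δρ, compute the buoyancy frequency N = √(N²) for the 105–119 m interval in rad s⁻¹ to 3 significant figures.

0.0193 rad s⁻¹

ΔT = -0.8 K, ΔS = +0.47 psu (deep − shallow).
Δρ/ρ₀ = −αΔT + βΔS = 1.60 × 10⁻⁴ + 3.713 × 10⁻⁴ = 5.313 × 10⁻⁴, so Δρ ≈ 0.5451 kg m⁻³.
N² = (g/ρ₀)·Δρ/Δz = g·(Δρ/ρ₀)/Δz = 9.8 × 5.313 × 10⁻⁴ / 14 = 3.7191 × 10⁻⁴ s⁻².
N = √(3.7191 × 10⁻⁴) = 0.019285 rad s⁻¹ ≈ 0.0193 rad s⁻¹.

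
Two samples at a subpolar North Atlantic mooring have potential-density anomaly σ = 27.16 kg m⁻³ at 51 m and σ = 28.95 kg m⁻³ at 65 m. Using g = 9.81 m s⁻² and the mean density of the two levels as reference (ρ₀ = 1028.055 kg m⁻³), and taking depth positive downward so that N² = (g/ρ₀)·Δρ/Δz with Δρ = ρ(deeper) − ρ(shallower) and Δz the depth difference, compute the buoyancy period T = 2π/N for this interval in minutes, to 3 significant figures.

Δρ = 1028.95 − 1027.16 = 1.79 kg m⁻³ over Δz = 65 − 51 = 14 m.
N² = (9.81/1028.055) × (1.79/14) = 1.2201 × 10⁻³ s⁻².
N = √(1.2201 × 10⁻³) = 0.034930 rad s⁻¹, so T = 2π/N = 179.88 s = 2.9980 min ≈ 3.00 min.

3.00 min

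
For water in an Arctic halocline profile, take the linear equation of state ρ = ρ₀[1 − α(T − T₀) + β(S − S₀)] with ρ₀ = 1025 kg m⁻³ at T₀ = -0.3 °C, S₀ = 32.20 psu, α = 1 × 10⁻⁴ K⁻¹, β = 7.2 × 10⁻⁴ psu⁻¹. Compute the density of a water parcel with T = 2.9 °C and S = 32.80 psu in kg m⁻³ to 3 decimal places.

T − T₀ = +3.2 K, S − S₀ = +0.60 psu.
Bracket = 1 − α·(+3.2) + β·(+0.60) = 1 + (1.12 × 10⁻⁴) = 1.0001120.
ρ = 1025 × 1.0001120 = 1025.115 kg m⁻³.

1025.115 kg m⁻³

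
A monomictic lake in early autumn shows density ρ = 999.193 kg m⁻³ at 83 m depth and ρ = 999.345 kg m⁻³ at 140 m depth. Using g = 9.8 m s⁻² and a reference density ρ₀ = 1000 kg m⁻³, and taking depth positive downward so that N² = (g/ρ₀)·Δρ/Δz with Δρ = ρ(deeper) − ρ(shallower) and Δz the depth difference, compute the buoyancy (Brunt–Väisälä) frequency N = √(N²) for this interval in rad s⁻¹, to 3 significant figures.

5.11 × 10⁻³ rad s⁻¹

Δρ = 999.345 − 999.193 = 0.152 kg m⁻³ over Δz = 140 − 83 = 57 m.
N² = (9.8/1000) × (0.152/57) = 2.6133 × 10⁻⁵ s⁻².
N = √(2.6133 × 10⁻⁵) = 5.1120 × 10⁻³ rad s⁻¹ ≈ 5.11 × 10⁻³ rad s⁻¹.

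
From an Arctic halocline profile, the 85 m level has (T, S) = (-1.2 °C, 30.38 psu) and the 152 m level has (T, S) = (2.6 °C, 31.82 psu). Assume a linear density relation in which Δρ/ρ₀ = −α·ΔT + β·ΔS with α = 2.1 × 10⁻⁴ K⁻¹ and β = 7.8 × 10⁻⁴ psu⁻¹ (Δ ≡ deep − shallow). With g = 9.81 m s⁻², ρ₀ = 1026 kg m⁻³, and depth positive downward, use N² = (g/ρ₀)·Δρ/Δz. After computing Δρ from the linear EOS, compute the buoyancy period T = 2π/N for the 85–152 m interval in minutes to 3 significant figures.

15.2 min

ΔT = +3.8 K, ΔS = +1.44 psu (deep − shallow).
Δρ/ρ₀ = −αΔT + βΔS = -7.98 × 10⁻⁴ + 1.1232 × 10⁻³ = 3.252 × 10⁻⁴, so Δρ ≈ 0.3337 kg m⁻³.
N² = (g/ρ₀)·Δρ/Δz = g·(Δρ/ρ₀)/Δz = 9.81 × 3.252 × 10⁻⁴ / 67 = 4.7615 × 10⁻⁵ s⁻².
N = √(4.7615 × 10⁻⁵) = 6.9004 × 10⁻³ rad s⁻¹ → T = 2π/N = 910.55 s = 15.176 min ≈ 15.2 min.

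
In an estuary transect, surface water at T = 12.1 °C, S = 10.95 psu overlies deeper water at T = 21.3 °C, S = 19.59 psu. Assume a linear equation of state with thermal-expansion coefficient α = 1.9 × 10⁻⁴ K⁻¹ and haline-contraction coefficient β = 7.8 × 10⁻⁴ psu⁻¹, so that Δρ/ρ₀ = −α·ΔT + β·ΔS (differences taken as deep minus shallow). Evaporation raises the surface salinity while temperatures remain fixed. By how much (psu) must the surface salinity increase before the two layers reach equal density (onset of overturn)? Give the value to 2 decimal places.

Neutral buoyancy requires −α(T_deep − T_surf) + β(S_deep − S_surf′) = 0.
S_surf′ = S_deep − (α/β)·ΔT = 19.59 − (1.9 × 10⁻⁴/7.8 × 10⁻⁴)·(+9.2) = 17.3490 psu.
Increase required: 17.3490 − 10.95 = 6.3990 psu.

6.40 psu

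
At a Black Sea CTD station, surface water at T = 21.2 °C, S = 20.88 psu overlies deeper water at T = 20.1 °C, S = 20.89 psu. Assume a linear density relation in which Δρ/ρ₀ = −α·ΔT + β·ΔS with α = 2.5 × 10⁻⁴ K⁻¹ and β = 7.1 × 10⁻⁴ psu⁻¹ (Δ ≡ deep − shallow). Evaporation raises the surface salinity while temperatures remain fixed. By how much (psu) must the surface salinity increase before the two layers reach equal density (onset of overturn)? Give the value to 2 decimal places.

Neutral buoyancy requires −α(T_deep − T_surf) + β(S_deep − S_surf′) = 0.
S_surf′ = S_deep − (α/β)·ΔT = 20.89 − (2.5 × 10⁻⁴/7.1 × 10⁻⁴)·(-1.1) = 21.2773 psu.
Increase required: 21.2773 − 20.88 = 0.3973 psu.

0.40 psu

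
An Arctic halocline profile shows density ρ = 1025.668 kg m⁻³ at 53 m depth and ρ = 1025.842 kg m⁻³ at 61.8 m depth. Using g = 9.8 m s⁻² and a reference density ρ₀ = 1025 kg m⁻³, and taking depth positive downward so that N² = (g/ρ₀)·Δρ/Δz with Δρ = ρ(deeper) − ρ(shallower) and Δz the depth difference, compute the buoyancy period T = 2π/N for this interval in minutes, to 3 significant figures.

7.62 min

Δρ = 1025.842 − 1025.668 = 0.174 kg m⁻³ over Δz = 61.8 − 53 = 8.8 m.
N² = (9.8/1025) × (0.174/8.8) = 1.8905 × 10⁻⁴ s⁻².
N = √(1.8905 × 10⁻⁴) = 0.013750 rad s⁻¹, so T = 2π/N = 456.96 s = 7.6160 min ≈ 7.62 min.
N² > 0, so the interval is statically stable.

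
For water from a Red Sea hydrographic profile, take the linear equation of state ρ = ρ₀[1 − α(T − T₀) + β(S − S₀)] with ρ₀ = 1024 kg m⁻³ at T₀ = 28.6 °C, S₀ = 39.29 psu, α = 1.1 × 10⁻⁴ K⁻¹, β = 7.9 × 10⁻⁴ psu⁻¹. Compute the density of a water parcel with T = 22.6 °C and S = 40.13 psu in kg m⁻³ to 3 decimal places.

1025.355 kg m⁻³

T − T₀ = -6.0 K, S − S₀ = +0.84 psu.
Bracket = 1 − α·(-6.0) + β·(+0.84) = 1 + (1.3236 × 10⁻³) = 1.0013236.
ρ = 1024 × 1.0013236 = 1025.355 kg m⁻³.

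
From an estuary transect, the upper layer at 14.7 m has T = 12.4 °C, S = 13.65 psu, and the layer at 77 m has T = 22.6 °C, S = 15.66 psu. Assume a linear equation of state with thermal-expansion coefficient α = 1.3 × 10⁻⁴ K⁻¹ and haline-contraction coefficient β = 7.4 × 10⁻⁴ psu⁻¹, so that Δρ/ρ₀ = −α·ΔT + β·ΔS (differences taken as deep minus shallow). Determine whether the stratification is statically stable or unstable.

ΔT = 22.6 − 12.4 = +10.2 K and ΔS = 15.66 − 13.65 = +2.01 psu (deep − shallow).
−αΔT = -1.326 × 10⁻³; βΔS = 1.4874 × 10⁻³; sum Δρ/ρ₀ = 1.614 × 10⁻⁴.
Δρ/ρ₀ > 0, so Δρ > 0: deeper water is denser → statically stable.

stable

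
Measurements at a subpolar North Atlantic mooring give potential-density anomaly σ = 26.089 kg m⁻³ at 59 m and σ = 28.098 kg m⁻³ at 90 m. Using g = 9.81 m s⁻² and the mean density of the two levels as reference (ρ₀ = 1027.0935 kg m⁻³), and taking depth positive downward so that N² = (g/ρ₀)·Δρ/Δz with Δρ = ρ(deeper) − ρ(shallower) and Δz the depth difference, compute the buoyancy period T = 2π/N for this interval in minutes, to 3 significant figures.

Δρ = 1028.098 − 1026.089 = 2.009 kg m⁻³ over Δz = 90 − 59 = 31 m.
N² = (9.81/1027.0935) × (2.009/31) = 6.1898 × 10⁻⁴ s⁻².
N = √(6.1898 × 10⁻⁴) = 0.024879 rad s⁻¹, so T = 2π/N = 252.55 s = 4.2092 min ≈ 4.21 min.

4.21 min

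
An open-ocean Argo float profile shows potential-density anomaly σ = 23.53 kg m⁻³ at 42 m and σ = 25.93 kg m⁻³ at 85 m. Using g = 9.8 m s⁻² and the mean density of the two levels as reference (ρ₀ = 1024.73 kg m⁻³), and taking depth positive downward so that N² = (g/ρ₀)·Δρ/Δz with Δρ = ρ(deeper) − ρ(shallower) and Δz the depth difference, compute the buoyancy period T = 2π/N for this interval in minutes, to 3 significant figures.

4.53 min

Δρ = 1025.93 − 1023.53 = 2.40 kg m⁻³ over Δz = 85 − 42 = 43 m.
N² = (9.8/1024.73) × (2.40/43) = 5.3378 × 10⁻⁴ s⁻².
N = √(5.3378 × 10⁻⁴) = 0.023104 rad s⁻¹, so T = 2π/N = 271.95 s = 4.5325 min ≈ 4.53 min.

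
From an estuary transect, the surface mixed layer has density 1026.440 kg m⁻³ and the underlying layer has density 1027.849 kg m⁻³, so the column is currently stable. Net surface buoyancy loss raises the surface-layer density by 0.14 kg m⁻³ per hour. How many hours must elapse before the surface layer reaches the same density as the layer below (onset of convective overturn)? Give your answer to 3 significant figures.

10.1 hours

Density deficit of the surface layer: 1027.849 − 1026.440 = 1.409 kg m⁻³.
Required change = 1.409 / 0.14 = 10.1 hours.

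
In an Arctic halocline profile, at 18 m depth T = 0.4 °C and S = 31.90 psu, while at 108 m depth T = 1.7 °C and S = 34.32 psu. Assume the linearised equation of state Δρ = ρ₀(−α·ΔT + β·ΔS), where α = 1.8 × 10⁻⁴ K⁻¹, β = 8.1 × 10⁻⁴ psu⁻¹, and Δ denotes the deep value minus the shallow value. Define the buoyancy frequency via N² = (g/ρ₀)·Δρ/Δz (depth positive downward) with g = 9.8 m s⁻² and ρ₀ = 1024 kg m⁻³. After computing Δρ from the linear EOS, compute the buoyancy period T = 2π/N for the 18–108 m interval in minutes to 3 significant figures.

ΔT = +1.3 K, ΔS = +2.42 psu (deep − shallow).
Δρ/ρ₀ = −αΔT + βΔS = -2.34 × 10⁻⁴ + 1.9602 × 10⁻³ = 1.7262 × 10⁻³, so Δρ ≈ 1.768 kg m⁻³.
N² = (g/ρ₀)·Δρ/Δz = g·(Δρ/ρ₀)/Δz = 9.8 × 1.7262 × 10⁻³ / 90 = 1.8796 × 10⁻⁴ s⁻².
N = √(1.8796 × 10⁻⁴) = 0.013710 rad s⁻¹ → T = 2π/N = 458.29 s = 7.6382 min ≈ 7.64 min.

7.64 min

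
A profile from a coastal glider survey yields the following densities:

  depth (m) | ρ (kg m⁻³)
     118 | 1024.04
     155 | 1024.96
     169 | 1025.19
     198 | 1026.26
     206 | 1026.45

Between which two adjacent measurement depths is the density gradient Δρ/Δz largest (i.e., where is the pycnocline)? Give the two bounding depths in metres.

Compute the density gradient over each adjacent pair:
  118–155 m: Δρ/Δz = 0.92/37 = 0.025 kg m⁻⁴
  155–169 m: Δρ/Δz = 0.23/14 = 0.016 kg m⁻⁴
  169–198 m: Δρ/Δz = 1.07/29 = 0.037 kg m⁻⁴
  198–206 m: Δρ/Δz = 0.19/8 = 0.024 kg m⁻⁴
The largest gradient is in the 169–198 m interval — the pycnocline.

169–198 m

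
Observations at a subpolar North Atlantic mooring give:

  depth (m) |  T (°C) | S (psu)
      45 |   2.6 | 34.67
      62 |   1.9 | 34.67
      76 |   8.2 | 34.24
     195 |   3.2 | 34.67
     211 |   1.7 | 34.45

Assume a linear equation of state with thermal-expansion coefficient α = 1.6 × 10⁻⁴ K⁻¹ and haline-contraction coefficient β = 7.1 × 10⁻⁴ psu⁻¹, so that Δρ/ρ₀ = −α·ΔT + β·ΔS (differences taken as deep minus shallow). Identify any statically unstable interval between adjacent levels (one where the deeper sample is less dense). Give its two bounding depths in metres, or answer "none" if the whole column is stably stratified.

Evaluate Δρ/ρ₀ = −αΔT + βΔS across each adjacent pair:
  45–62 m: −αΔT+βΔS = −(1.6 × 10⁻⁴)(-0.7)+(7.1 × 10⁻⁴)(+0.00) = 1.1 × 10⁻⁴ → stable
  62–76 m: −αΔT+βΔS = −(1.6 × 10⁻⁴)(+6.3)+(7.1 × 10⁻⁴)(-0.43) = -1.3 × 10⁻³ → UNSTABLE
  76–195 m: −αΔT+βΔS = −(1.6 × 10⁻⁴)(-5.0)+(7.1 × 10⁻⁴)(+0.43) = 1.1 × 10⁻³ → stable
  195–211 m: −αΔT+βΔS = −(1.6 × 10⁻⁴)(-1.5)+(7.1 × 10⁻⁴)(-0.22) = 8.4 × 10⁻⁵ → stable
The 62–76 m interval has Δρ < 0: lighter water underlies denser water.

62–76 m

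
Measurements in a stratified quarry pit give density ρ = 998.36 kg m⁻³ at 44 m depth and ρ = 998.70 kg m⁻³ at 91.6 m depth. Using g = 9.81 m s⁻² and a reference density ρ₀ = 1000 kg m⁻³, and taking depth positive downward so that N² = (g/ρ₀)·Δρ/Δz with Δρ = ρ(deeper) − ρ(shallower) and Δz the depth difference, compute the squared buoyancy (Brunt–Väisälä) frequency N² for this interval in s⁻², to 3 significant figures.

Δρ = 998.70 − 998.36 = 0.34 kg m⁻³ over Δz = 91.6 − 44 = 47.6 m.
N² = (9.81/1000) × (0.34/47.6) = 7.0071 × 10⁻⁵ s⁻² ≈ 7.01 × 10⁻⁵ s⁻².

7.01 × 10⁻⁵ s⁻²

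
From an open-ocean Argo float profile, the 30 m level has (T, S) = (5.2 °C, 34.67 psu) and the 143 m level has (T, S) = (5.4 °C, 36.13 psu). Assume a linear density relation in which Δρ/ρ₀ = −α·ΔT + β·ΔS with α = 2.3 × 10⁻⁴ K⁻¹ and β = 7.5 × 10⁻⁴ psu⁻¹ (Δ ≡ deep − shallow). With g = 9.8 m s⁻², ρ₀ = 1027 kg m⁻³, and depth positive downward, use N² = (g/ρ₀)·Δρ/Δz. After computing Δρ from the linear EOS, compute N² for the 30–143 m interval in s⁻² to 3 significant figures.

9.10 × 10⁻⁵ s⁻²

ΔT = +0.2 K, ΔS = +1.46 psu (deep − shallow).
Δρ/ρ₀ = −αΔT + βΔS = -4.60 × 10⁻⁵ + 1.095 × 10⁻³ = 1.049 × 10⁻³, so Δρ ≈ 1.077 kg m⁻³.
N² = (g/ρ₀)·Δρ/Δz = g·(Δρ/ρ₀)/Δz = 9.8 × 1.049 × 10⁻³ / 113 = 9.0975 × 10⁻⁵ s⁻² ≈ 9.10 × 10⁻⁵ s⁻².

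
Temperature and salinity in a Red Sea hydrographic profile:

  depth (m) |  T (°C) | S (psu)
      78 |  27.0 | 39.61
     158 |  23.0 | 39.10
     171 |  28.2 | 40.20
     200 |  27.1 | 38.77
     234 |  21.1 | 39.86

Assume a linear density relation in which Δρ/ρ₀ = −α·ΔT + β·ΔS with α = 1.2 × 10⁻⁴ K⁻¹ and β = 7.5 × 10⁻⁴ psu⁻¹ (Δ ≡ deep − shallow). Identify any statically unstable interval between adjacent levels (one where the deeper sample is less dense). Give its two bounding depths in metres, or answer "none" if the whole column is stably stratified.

171–200 m

Evaluate Δρ/ρ₀ = −αΔT + βΔS across each adjacent pair:
  78–158 m: −αΔT+βΔS = −(1.2 × 10⁻⁴)(-4.0)+(7.5 × 10⁻⁴)(-0.51) = 9.7 × 10⁻⁵ → stable
  158–171 m: −αΔT+βΔS = −(1.2 × 10⁻⁴)(+5.2)+(7.5 × 10⁻⁴)(+1.10) = 2.0 × 10⁻⁴ → stable
  171–200 m: −αΔT+βΔS = −(1.2 × 10⁻⁴)(-1.1)+(7.5 × 10⁻⁴)(-1.43) = -9.4 × 10⁻⁴ → UNSTABLE
  200–234 m: −αΔT+βΔS = −(1.2 × 10⁻⁴)(-6.0)+(7.5 × 10⁻⁴)(+1.09) = 1.5 × 10⁻³ → stable
The 171–200 m interval has Δρ < 0: lighter water underlies denser water.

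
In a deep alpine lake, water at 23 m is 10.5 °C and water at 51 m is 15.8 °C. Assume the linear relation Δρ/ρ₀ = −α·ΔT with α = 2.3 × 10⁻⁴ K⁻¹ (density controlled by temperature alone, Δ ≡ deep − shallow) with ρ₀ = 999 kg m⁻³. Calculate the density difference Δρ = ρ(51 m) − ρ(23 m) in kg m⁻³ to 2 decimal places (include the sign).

ΔT = +5.3 K, Δρ/ρ₀ = −αΔT = -1.219 × 10⁻³.
Δρ = 999 × (-1.219 × 10⁻³) = -1.22 kg m⁻³.
Negative Δρ: lighter below, statically unstable.

-1.22 kg m⁻³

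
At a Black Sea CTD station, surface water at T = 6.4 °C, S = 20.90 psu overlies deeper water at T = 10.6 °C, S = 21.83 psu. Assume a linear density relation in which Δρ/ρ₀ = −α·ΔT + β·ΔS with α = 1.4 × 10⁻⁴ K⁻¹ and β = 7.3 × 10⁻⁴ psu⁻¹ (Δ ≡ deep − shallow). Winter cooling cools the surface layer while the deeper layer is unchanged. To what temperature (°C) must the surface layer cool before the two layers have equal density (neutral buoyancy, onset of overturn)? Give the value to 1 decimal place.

Neutral buoyancy requires Δρ = 0, i.e. −α(T_deep − T_surf′) + β(S_deep − S_surf) = 0.
T_surf′ = T_deep − (β/α)·ΔS = 10.6 − (7.3 × 10⁻⁴/1.4 × 10⁻⁴)·(+0.93) = 5.751 °C.
Cooling required: 6.4 − (5.751) = 0.649 °C.

5.8 °C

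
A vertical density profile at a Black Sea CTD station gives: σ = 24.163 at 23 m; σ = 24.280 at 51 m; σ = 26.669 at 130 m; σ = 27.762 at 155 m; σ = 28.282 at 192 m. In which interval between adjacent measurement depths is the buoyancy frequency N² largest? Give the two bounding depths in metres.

130–155 m

Compute the density gradient over each adjacent pair:
  23–51 m: Δρ/Δz = 0.117/28 = 4.2 × 10⁻³ kg m⁻⁴
  51–130 m: Δρ/Δz = 2.389/79 = 0.030 kg m⁻⁴
  130–155 m: Δρ/Δz = 1.093/25 = 0.044 kg m⁻⁴
  155–192 m: Δρ/Δz = 0.520/37 = 0.014 kg m⁻⁴
The largest gradient is in the 130–155 m interval — the pycnocline.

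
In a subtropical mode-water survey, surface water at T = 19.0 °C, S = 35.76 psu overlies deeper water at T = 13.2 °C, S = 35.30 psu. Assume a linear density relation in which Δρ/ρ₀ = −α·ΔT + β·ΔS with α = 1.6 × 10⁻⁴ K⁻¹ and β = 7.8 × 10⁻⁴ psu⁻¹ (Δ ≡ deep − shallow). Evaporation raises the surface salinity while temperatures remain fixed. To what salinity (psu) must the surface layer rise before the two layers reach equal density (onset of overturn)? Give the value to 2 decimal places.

36.49 psu

Neutral buoyancy requires −α(T_deep − T_surf) + β(S_deep − S_surf′) = 0.
S_surf′ = S_deep − (α/β)·ΔT = 35.30 − (1.6 × 10⁻⁴/7.8 × 10⁻⁴)·(-5.8) = 36.4897 psu.
Increase required: 36.4897 − 35.76 = 0.7297 psu.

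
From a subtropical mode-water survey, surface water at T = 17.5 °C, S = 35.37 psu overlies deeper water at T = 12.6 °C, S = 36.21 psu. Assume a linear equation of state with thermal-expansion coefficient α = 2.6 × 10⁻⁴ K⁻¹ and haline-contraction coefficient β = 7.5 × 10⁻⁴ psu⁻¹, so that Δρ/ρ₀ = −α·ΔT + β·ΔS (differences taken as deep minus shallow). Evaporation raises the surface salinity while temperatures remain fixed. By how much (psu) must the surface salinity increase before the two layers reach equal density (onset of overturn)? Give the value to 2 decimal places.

2.54 psu

Neutral buoyancy requires −α(T_deep − T_surf) + β(S_deep − S_surf′) = 0.
S_surf′ = S_deep − (α/β)·ΔT = 36.21 − (2.6 × 10⁻⁴/7.5 × 10⁻⁴)·(-4.9) = 37.9087 psu.
Increase required: 37.9087 − 35.37 = 2.5387 psu.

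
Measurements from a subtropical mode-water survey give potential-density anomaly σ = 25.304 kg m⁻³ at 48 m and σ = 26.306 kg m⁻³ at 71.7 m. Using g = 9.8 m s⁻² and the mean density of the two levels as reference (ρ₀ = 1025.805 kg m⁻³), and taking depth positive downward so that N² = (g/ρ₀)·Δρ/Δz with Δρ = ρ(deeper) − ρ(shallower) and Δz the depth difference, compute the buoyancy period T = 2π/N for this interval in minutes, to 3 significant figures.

5.21 min

Δρ = 1026.306 − 1025.304 = 1.002 kg m⁻³ over Δz = 71.7 − 48 = 23.7 m.
N² = (9.8/1025.805) × (1.002/23.7) = 4.0391 × 10⁻⁴ s⁻².
N = √(4.0391 × 10⁻⁴) = 0.020098 rad s⁻¹, so T = 2π/N = 312.63 s = 5.2105 min ≈ 5.21 min.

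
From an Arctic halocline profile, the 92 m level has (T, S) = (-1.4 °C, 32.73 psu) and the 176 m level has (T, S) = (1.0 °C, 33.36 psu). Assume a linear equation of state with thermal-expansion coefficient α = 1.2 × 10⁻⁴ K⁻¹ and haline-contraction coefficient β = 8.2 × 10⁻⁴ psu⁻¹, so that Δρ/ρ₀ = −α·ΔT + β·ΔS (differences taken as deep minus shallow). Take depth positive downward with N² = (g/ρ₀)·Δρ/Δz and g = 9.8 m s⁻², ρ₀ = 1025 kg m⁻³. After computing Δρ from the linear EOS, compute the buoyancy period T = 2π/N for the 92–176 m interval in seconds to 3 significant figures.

1.22 × 10³ s

ΔT = +2.4 K, ΔS = +0.63 psu (deep − shallow).
Δρ/ρ₀ = −αΔT + βΔS = -2.88 × 10⁻⁴ + 5.166 × 10⁻⁴ = 2.286 × 10⁻⁴, so Δρ ≈ 0.2343 kg m⁻³.
N² = (g/ρ₀)·Δρ/Δz = g·(Δρ/ρ₀)/Δz = 9.8 × 2.286 × 10⁻⁴ / 84 = 2.6670 × 10⁻⁵ s⁻².
N = √(2.6670 × 10⁻⁵) = 5.1643 × 10⁻³ rad s⁻¹ → T = 2π/N = 1.2167 × 10³ s ≈ 1.22 × 10³ s.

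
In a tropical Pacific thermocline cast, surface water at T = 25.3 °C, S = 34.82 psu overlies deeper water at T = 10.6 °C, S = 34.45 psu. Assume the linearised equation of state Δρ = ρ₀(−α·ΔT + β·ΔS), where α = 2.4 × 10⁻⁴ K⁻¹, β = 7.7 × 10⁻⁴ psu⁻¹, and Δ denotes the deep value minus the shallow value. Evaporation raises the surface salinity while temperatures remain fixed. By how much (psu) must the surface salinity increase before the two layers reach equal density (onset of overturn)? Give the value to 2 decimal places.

4.21 psu

Neutral buoyancy requires −α(T_deep − T_surf) + β(S_deep − S_surf′) = 0.
S_surf′ = S_deep − (α/β)·ΔT = 34.45 − (2.4 × 10⁻⁴/7.7 × 10⁻⁴)·(-14.7) = 39.0318 psu.
Increase required: 39.0318 − 34.82 = 4.2118 psu.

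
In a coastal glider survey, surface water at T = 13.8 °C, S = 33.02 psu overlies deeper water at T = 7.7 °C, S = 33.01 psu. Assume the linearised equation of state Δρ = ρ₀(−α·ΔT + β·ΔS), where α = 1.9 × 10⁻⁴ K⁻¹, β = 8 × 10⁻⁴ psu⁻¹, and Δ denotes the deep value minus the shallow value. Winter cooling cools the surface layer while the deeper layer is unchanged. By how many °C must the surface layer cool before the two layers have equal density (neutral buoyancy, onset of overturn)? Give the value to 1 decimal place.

6.1 °C

Neutral buoyancy requires Δρ = 0, i.e. −α(T_deep − T_surf′) + β(S_deep − S_surf) = 0.
T_surf′ = T_deep − (β/α)·ΔS = 7.7 − (8 × 10⁻⁴/1.9 × 10⁻⁴)·(-0.01) = 7.742 °C.
Cooling required: 13.8 − (7.742) = 6.058 °C.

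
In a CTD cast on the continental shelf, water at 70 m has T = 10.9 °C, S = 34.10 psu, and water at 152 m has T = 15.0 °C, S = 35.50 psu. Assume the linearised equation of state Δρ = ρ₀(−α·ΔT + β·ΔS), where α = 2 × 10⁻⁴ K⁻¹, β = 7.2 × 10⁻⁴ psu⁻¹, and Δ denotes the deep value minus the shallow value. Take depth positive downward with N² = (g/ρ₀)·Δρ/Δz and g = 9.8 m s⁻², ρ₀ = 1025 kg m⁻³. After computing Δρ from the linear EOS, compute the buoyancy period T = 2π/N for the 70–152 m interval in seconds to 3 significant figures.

ΔT = +4.1 K, ΔS = +1.40 psu (deep − shallow).
Δρ/ρ₀ = −αΔT + βΔS = -8.20 × 10⁻⁴ + 1.008 × 10⁻³ = 1.88 × 10⁻⁴, so Δρ ≈ 0.1927 kg m⁻³.
N² = (g/ρ₀)·Δρ/Δz = g·(Δρ/ρ₀)/Δz = 9.8 × 1.88 × 10⁻⁴ / 82 = 2.2468 × 10⁻⁵ s⁻².
N = √(2.2468 × 10⁻⁵) = 4.7400 × 10⁻³ rad s⁻¹ → T = 2π/N = 1.3256 × 10³ s ≈ 1.33 × 10³ s.

1.33 × 10³ s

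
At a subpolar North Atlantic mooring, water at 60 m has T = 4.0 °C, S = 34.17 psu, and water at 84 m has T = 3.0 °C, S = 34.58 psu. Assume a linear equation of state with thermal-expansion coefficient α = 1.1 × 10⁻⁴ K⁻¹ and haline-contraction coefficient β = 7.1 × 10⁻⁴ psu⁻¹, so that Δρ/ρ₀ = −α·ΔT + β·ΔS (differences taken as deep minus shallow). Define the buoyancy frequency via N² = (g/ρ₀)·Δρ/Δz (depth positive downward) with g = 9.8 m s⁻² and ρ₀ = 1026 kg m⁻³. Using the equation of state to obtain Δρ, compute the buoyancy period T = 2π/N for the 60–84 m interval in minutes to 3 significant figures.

8.18 min

ΔT = -1.0 K, ΔS = +0.41 psu (deep − shallow).
Δρ/ρ₀ = −αΔT + βΔS = 1.10 × 10⁻⁴ + 2.911 × 10⁻⁴ = 4.011 × 10⁻⁴, so Δρ ≈ 0.4115 kg m⁻³.
N² = (g/ρ₀)·Δρ/Δz = g·(Δρ/ρ₀)/Δz = 9.8 × 4.011 × 10⁻⁴ / 24 = 1.6378 × 10⁻⁴ s⁻².
N = √(1.6378 × 10⁻⁴) = 0.012798 rad s⁻¹ → T = 2π/N = 490.95 s = 8.1825 min ≈ 8.18 min.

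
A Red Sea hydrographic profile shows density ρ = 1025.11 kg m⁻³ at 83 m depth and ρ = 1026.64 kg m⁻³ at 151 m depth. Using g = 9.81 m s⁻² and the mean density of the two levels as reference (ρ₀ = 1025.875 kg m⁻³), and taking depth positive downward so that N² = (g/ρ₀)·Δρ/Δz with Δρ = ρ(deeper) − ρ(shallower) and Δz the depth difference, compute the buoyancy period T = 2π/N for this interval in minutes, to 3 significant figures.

Δρ = 1026.64 − 1025.11 = 1.53 kg m⁻³ over Δz = 151 − 83 = 68 m.
N² = (9.81/1025.875) × (1.53/68) = 2.1516 × 10⁻⁴ s⁻².
N = √(2.1516 × 10⁻⁴) = 0.014668 rad s⁻¹, so T = 2π/N = 428.36 s = 7.1393 min ≈ 7.14 min.

7.14 min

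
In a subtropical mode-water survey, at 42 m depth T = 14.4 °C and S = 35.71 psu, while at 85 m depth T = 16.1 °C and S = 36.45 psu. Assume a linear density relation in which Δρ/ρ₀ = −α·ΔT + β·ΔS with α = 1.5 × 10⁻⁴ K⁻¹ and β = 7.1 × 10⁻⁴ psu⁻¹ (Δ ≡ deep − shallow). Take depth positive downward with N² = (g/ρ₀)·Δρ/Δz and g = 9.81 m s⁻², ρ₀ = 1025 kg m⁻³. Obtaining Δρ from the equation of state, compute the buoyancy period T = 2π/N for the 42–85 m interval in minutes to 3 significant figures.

13.3 min

ΔT = +1.7 K, ΔS = +0.74 psu (deep − shallow).
Δρ/ρ₀ = −αΔT + βΔS = -2.55 × 10⁻⁴ + 5.254 × 10⁻⁴ = 2.704 × 10⁻⁴, so Δρ ≈ 0.2772 kg m⁻³.
N² = (g/ρ₀)·Δρ/Δz = g·(Δρ/ρ₀)/Δz = 9.81 × 2.704 × 10⁻⁴ / 43 = 6.1689 × 10⁻⁵ s⁻².
N = √(6.1689 × 10⁻⁵) = 7.8542 × 10⁻³ rad s⁻¹ → T = 2π/N = 799.98 s = 13.333 min ≈ 13.3 min.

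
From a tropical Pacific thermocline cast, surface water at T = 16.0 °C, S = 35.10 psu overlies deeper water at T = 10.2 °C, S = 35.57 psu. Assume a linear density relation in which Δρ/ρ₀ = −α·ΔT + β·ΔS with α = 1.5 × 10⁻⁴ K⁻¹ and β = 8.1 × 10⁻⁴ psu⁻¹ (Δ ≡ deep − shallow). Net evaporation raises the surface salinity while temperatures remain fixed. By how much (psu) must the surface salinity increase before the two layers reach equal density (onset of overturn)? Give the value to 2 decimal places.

Neutral buoyancy requires −α(T_deep − T_surf) + β(S_deep − S_surf′) = 0.
S_surf′ = S_deep − (α/β)·ΔT = 35.57 − (1.5 × 10⁻⁴/8.1 × 10⁻⁴)·(-5.8) = 36.6441 psu.
Increase required: 36.6441 − 35.10 = 1.5441 psu.

1.54 psu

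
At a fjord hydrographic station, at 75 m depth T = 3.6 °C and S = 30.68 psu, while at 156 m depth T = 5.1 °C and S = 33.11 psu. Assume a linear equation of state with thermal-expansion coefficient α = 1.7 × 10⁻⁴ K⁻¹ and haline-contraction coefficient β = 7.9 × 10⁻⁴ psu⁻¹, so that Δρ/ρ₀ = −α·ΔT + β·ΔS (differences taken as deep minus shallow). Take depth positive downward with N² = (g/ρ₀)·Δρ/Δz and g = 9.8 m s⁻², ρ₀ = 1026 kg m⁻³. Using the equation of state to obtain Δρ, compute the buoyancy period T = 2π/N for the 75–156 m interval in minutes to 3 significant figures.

7.38 min

ΔT = +1.5 K, ΔS = +2.43 psu (deep − shallow).
Δρ/ρ₀ = −αΔT + βΔS = -2.55 × 10⁻⁴ + 1.9197 × 10⁻³ = 1.6647 × 10⁻³, so Δρ ≈ 1.708 kg m⁻³.
N² = (g/ρ₀)·Δρ/Δz = g·(Δρ/ρ₀)/Δz = 9.8 × 1.6647 × 10⁻³ / 81 = 2.0141 × 10⁻⁴ s⁻².
N = √(2.0141 × 10⁻⁴) = 0.014192 rad s⁻¹ → T = 2π/N = 442.73 s = 7.3788 min ≈ 7.38 min.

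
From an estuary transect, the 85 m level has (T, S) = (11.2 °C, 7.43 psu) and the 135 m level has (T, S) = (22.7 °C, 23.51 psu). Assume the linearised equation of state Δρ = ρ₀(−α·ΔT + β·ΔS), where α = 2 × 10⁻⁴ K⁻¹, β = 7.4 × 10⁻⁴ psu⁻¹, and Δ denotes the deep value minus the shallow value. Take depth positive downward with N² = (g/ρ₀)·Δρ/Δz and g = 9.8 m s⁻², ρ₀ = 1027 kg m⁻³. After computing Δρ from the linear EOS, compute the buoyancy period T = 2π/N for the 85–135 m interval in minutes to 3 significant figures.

2.41 min

ΔT = +11.5 K, ΔS = +16.08 psu (deep − shallow).
Δρ/ρ₀ = −αΔT + βΔS = -2.30 × 10⁻³ + 0.0118992 = 9.5992 × 10⁻³, so Δρ ≈ 9.858 kg m⁻³.
N² = (g/ρ₀)·Δρ/Δz = g·(Δρ/ρ₀)/Δz = 9.8 × 9.5992 × 10⁻³ / 50 = 1.8814 × 10⁻³ s⁻².
N = √(1.8814 × 10⁻³) = 0.043375 rad s⁻¹ → T = 2π/N = 144.86 s = 2.4143 min ≈ 2.41 min.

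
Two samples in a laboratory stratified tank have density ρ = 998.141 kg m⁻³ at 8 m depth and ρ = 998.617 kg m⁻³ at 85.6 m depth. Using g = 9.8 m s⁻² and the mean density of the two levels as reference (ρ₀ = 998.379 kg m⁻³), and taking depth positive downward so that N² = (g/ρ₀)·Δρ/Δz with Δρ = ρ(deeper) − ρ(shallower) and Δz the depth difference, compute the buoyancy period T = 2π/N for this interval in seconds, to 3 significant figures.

810 s

Δρ = 998.617 − 998.141 = 0.476 kg m⁻³ over Δz = 85.6 − 8 = 77.6 m.
N² = (9.8/998.379) × (0.476/77.6) = 6.0211 × 10⁻⁵ s⁻².
N = √(6.0211 × 10⁻⁵) = 7.7596 × 10⁻³ rad s⁻¹, so T = 2π/N = 809.73 s ≈ 810 s.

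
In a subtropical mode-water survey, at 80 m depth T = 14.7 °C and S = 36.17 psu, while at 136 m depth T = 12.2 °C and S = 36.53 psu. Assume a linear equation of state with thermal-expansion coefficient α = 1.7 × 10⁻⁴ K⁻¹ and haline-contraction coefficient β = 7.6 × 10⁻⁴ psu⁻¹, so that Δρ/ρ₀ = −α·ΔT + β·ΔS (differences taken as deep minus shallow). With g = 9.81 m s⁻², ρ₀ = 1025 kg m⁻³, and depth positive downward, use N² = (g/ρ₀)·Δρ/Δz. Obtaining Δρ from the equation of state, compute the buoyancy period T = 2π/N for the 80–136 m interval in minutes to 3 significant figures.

9.47 min

ΔT = -2.5 K, ΔS = +0.36 psu (deep − shallow).
Δρ/ρ₀ = −αΔT + βΔS = 4.25 × 10⁻⁴ + 2.736 × 10⁻⁴ = 6.986 × 10⁻⁴, so Δρ ≈ 0.7161 kg m⁻³.
N² = (g/ρ₀)·Δρ/Δz = g·(Δρ/ρ₀)/Δz = 9.81 × 6.986 × 10⁻⁴ / 56 = 1.2238 × 10⁻⁴ s⁻².
N = √(1.2238 × 10⁻⁴) = 0.011063 rad s⁻¹ → T = 2π/N = 567.95 s = 9.4658 min ≈ 9.47 min.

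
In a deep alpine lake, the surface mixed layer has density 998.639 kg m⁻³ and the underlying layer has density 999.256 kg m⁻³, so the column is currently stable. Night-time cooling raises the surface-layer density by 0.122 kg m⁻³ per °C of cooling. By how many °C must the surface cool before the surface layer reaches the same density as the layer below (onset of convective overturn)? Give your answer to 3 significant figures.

Density deficit of the surface layer: 999.256 − 998.639 = 0.617 kg m⁻³.
Required change = 0.617 / 0.122 = 5.06 °C.

5.06 °C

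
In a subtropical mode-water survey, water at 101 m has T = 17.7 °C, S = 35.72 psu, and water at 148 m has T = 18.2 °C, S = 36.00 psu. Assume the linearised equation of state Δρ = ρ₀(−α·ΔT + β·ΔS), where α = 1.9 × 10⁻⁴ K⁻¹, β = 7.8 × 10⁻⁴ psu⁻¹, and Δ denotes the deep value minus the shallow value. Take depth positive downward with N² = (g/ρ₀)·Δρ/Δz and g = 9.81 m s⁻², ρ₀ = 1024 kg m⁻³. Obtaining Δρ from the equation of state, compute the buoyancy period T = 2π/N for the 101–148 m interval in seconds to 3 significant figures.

ΔT = +0.5 K, ΔS = +0.28 psu (deep − shallow).
Δρ/ρ₀ = −αΔT + βΔS = -9.50 × 10⁻⁵ + 2.184 × 10⁻⁴ = 1.234 × 10⁻⁴, so Δρ ≈ 0.1264 kg m⁻³.
N² = (g/ρ₀)·Δρ/Δz = g·(Δρ/ρ₀)/Δz = 9.81 × 1.234 × 10⁻⁴ / 47 = 2.5756 × 10⁻⁵ s⁻².
N = √(2.5756 × 10⁻⁵) = 5.0750 × 10⁻³ rad s⁻¹ → T = 2π/N = 1.2381 × 10³ s ≈ 1.24 × 10³ s.

1.24 × 10³ s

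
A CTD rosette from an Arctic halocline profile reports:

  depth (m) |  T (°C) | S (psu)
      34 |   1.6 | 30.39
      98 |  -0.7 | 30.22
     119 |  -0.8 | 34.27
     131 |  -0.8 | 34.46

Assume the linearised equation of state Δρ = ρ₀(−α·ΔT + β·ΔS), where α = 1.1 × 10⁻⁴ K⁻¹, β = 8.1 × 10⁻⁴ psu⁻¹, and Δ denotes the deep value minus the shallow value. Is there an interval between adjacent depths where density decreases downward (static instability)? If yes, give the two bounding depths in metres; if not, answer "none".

none

Evaluate Δρ/ρ₀ = −αΔT + βΔS across each adjacent pair:
  34–98 m: −αΔT+βΔS = −(1.1 × 10⁻⁴)(-2.3)+(8.1 × 10⁻⁴)(-0.17) = 1.2 × 10⁻⁴ → stable
  98–119 m: −αΔT+βΔS = −(1.1 × 10⁻⁴)(-0.1)+(8.1 × 10⁻⁴)(+4.05) = 3.3 × 10⁻³ → stable
  119–131 m: −αΔT+βΔS = −(1.1 × 10⁻⁴)(+0.0)+(8.1 × 10⁻⁴)(+0.19) = 1.5 × 10⁻⁴ → stable
Every interval has Δρ > 0: the column is stably stratified throughout.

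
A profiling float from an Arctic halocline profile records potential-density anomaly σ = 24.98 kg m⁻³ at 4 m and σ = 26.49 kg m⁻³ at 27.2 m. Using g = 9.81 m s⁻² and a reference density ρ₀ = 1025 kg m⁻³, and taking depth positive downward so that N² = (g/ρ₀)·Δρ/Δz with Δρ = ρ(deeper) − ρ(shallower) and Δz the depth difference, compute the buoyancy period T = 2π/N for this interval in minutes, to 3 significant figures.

4.20 min

Δρ = 1026.49 − 1024.98 = 1.51 kg m⁻³ over Δz = 27.2 − 4 = 23.2 m.
N² = (9.81/1025) × (1.51/23.2) = 6.2292 × 10⁻⁴ s⁻².
N = √(6.2292 × 10⁻⁴) = 0.024958 rad s⁻¹, so T = 2π/N = 251.75 s = 4.1958 min ≈ 4.20 min.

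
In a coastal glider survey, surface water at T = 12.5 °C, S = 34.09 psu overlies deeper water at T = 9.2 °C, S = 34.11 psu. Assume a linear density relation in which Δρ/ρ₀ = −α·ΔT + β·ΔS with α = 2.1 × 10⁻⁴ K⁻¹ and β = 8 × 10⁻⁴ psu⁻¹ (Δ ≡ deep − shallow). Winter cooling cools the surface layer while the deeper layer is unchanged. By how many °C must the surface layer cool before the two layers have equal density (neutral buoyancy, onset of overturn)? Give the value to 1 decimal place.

3.4 °C

Neutral buoyancy requires Δρ = 0, i.e. −α(T_deep − T_surf′) + β(S_deep − S_surf) = 0.
T_surf′ = T_deep − (β/α)·ΔS = 9.2 − (8 × 10⁻⁴/2.1 × 10⁻⁴)·(+0.02) = 9.124 °C.
Cooling required: 12.5 − (9.124) = 3.376 °C.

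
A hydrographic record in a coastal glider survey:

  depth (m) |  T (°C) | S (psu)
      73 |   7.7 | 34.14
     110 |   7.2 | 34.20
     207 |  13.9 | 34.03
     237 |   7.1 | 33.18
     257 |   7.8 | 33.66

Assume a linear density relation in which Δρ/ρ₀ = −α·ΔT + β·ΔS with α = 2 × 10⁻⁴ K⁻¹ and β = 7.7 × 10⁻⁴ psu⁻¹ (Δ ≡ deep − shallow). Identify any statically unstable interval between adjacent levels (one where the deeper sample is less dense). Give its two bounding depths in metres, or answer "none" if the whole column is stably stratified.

110–207 m

Evaluate Δρ/ρ₀ = −αΔT + βΔS across each adjacent pair:
  73–110 m: −αΔT+βΔS = −(2 × 10⁻⁴)(-0.5)+(7.7 × 10⁻⁴)(+0.06) = 1.5 × 10⁻⁴ → stable
  110–207 m: −αΔT+βΔS = −(2 × 10⁻⁴)(+6.7)+(7.7 × 10⁻⁴)(-0.17) = -1.5 × 10⁻³ → UNSTABLE
  207–237 m: −αΔT+βΔS = −(2 × 10⁻⁴)(-6.8)+(7.7 × 10⁻⁴)(-0.85) = 7.1 × 10⁻⁴ → stable
  237–257 m: −αΔT+βΔS = −(2 × 10⁻⁴)(+0.7)+(7.7 × 10⁻⁴)(+0.48) = 2.3 × 10⁻⁴ → stable
The 110–207 m interval has Δρ < 0: lighter water underlies denser water.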